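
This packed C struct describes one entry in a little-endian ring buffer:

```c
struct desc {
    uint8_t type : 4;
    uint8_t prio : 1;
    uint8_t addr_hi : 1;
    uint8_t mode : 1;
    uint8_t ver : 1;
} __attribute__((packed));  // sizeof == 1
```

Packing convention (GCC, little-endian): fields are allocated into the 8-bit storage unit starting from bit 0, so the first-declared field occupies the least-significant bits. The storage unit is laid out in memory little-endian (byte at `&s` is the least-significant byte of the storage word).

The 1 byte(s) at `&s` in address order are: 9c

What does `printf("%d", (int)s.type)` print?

[0]=0x9c (little-endian) → word 0x9c
type [0+:4] = (word>>0) & 0xf = 12  ←
prio [4+:1] = (word>>4) & 0x1 = 1
addr_hi [5+:1] = (word>>5) & 0x1 = 0
mode [6+:1] = (word>>6) & 0x1 = 0
ver [7+:1] = (word>>7) & 0x1 = 1

12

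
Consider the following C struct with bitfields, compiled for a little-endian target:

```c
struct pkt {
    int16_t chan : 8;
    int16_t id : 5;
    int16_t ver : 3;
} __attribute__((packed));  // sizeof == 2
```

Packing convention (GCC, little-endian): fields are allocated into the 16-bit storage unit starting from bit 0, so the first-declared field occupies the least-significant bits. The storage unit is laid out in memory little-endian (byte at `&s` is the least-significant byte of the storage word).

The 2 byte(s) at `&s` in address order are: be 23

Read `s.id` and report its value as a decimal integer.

[0]=0xbe [1]=0x23 (little-endian) → word 0x23be
chan [0+:8] = (word>>0) & 0xff = 190
id [8+:5] = (word>>8) & 0x1f = 3  ←
ver [13+:3] = (word>>13) & 0x7 = 1
id signed 5b, MSB=0: value = 3

3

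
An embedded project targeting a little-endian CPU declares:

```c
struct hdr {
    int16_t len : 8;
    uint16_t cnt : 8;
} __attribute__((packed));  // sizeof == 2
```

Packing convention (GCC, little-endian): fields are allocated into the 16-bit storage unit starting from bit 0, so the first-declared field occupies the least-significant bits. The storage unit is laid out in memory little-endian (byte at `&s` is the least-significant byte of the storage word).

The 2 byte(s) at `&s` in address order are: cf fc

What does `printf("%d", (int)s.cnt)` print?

[0]=0xcf [1]=0xfc (little-endian) → word 0xfccf
len [0+:8] = (word>>0) & 0xff = 207
cnt [8+:8] = (word>>8) & 0xff = 252  ←

252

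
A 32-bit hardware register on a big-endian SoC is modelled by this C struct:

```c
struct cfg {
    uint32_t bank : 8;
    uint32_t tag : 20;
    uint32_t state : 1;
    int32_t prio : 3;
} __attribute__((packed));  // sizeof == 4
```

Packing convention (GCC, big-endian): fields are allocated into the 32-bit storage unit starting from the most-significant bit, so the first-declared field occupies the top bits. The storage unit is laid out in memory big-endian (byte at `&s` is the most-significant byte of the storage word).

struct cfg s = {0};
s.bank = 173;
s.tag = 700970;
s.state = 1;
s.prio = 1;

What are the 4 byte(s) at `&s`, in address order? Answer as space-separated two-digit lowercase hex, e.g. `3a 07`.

bank (8b) val=173 bits=0xad at bit 24: 0xad000000
tag (20b) val=700970 bits=0xab22a at bit 4: 0xadab22a0
state (1b) val=1 bits=0x1 at bit 3: 0xadab22a8
prio (3b) val=1 bits=0x1 at bit 0: 0xadab22a9
word = 0xadab22a9 → big-endian bytes:
  [0]=0xad  [1]=0xab  [2]=0x22  [3]=0xa9

ad ab 22 a9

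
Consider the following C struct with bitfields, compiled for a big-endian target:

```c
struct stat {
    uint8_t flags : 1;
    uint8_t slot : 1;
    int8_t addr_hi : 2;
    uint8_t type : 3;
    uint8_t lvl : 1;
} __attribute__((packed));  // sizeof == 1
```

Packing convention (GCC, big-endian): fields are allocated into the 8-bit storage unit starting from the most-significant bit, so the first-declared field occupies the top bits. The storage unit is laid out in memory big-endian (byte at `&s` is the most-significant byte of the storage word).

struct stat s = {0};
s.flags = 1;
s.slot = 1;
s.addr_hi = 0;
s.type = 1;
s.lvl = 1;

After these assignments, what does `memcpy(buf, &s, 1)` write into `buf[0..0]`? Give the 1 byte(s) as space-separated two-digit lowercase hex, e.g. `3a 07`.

c3

flags:1 = 1 → 0x1 << 7 → word 0x80
slot:1 = 1 → 0x1 << 6 → word 0xc0
addr_hi:2 = 0 → 0x0 << 4 → word 0xc0
type:3 = 1 → 0x1 << 1 → word 0xc2
lvl:1 = 1 → 0x1 << 0 → word 0xc3
word = 0xc3 → big-endian bytes:
  [0]=0xc3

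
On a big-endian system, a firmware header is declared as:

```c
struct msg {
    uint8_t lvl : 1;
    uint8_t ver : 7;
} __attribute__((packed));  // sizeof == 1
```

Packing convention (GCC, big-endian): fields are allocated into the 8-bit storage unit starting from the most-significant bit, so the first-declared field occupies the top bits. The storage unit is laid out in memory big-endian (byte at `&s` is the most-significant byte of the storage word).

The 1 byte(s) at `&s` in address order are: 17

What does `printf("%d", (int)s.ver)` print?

23

[0]=0x17 (big-endian) → word 0x17
lvl [7+:1] = (word>>7) & 0x1 = 0
ver [0+:7] = (word>>0) & 0x7f = 23  ←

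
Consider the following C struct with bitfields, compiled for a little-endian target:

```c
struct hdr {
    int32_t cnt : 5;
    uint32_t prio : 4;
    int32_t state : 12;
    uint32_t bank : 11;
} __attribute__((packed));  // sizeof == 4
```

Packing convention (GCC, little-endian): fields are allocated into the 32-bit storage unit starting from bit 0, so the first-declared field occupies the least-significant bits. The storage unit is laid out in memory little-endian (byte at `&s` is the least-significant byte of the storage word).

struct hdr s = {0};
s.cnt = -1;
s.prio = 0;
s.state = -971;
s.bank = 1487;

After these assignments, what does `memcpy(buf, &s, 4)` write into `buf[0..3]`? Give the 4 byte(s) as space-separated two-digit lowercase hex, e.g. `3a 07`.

1f 6a f8 b9

cnt (5b) val=-1 bits=0x1f at bit 0: 0x0000001f
prio (4b) val=0 bits=0x0 at bit 5: 0x0000001f
state (12b) val=-971 bits=0xc35 at bit 9: 0x00186a1f
bank (11b) val=1487 bits=0x5cf at bit 21: 0xb9f86a1f
word = 0xb9f86a1f → little-endian bytes:
  [0]=0x1f  [1]=0x6a  [2]=0xf8  [3]=0xb9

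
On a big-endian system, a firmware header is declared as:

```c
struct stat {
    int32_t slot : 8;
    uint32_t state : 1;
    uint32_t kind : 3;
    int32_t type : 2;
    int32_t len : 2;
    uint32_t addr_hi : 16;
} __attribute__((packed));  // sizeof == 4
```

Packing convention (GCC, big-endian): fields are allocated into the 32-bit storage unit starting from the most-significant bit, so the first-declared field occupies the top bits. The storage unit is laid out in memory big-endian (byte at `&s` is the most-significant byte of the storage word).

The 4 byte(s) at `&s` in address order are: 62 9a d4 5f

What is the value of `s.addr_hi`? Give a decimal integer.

[0]=0x62 [1]=0x9a [2]=0xd4 [3]=0x5f (big-endian) → word 0x629ad45f
slot:8 @ bit 24 → (0x629ad45f>>24)&0xff = 0x62
state:1 @ bit 23 → (0x629ad45f>>23)&0x1 = 0x1
kind:3 @ bit 20 → (0x629ad45f>>20)&0x7 = 0x1
type:2 @ bit 18 → (0x629ad45f>>18)&0x3 = 0x2
len:2 @ bit 16 → (0x629ad45f>>16)&0x3 = 0x2
addr_hi:16 @ bit 0 → (0x629ad45f>>0)&0xffff = 0xd45f  ←

54367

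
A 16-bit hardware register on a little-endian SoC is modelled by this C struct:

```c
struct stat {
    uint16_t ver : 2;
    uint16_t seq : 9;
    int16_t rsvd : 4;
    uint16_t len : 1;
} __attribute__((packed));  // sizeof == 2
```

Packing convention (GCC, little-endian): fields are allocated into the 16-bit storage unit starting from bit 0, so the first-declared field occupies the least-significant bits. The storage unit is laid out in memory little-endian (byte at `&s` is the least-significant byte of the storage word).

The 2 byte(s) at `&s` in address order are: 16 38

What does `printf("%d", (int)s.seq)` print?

5

[0]=0x16 [1]=0x38 (little-endian) → word 0x3816
ver:2 @ bit 0 → (0x3816>>0)&0x3 = 0x2
seq:9 @ bit 2 → (0x3816>>2)&0x1ff = 0x5  ←
rsvd:4 @ bit 11 → (0x3816>>11)&0xf = 0x7
len:1 @ bit 15 → (0x3816>>15)&0x1 = 0x0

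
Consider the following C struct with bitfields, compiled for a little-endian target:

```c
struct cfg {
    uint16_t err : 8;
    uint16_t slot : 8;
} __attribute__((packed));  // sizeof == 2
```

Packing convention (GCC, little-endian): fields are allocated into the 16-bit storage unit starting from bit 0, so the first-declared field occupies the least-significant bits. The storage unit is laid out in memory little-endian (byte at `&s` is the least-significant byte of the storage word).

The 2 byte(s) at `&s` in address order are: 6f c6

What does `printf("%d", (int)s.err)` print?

[0]=0x6f [1]=0xc6 (little-endian) → word 0xc66f
err:8 @ bit 0 → (0xc66f>>0)&0xff = 0x6f  ←
slot:8 @ bit 8 → (0xc66f>>8)&0xff = 0xc6

111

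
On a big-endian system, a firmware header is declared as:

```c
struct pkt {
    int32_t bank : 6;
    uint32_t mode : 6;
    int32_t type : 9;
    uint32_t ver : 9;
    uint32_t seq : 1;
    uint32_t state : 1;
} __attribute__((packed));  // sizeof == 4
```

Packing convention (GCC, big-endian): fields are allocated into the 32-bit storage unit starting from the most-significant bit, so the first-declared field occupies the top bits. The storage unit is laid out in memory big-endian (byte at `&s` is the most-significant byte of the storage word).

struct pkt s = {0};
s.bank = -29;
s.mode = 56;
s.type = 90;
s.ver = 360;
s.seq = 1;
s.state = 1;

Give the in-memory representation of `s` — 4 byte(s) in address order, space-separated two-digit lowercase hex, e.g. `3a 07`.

8f 82 d5 a3

bank:6 = -29 → 0x23 << 26 → word 0x8c000000
mode:6 = 56 → 0x38 << 20 → word 0x8f800000
type:9 = 90 → 0x5a << 11 → word 0x8f82d000
ver:9 = 360 → 0x168 << 2 → word 0x8f82d5a0
seq:1 = 1 → 0x1 << 1 → word 0x8f82d5a2
state:1 = 1 → 0x1 << 0 → word 0x8f82d5a3
word = 0x8f82d5a3 → big-endian bytes:
  [0]=0x8f  [1]=0x82  [2]=0xd5  [3]=0xa3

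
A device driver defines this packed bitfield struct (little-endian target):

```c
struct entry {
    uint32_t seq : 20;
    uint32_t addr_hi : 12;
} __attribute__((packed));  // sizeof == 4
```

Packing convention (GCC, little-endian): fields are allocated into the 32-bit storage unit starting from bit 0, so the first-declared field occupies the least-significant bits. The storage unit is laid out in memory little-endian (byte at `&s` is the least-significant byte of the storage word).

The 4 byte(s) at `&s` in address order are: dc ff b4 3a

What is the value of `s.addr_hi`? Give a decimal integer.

[0]=0xdc [1]=0xff [2]=0xb4 [3]=0x3a (little-endian) → word 0x3ab4ffdc
seq:20 @ bit 0 → (0x3ab4ffdc>>0)&0xfffff = 0x4ffdc
addr_hi:12 @ bit 20 → (0x3ab4ffdc>>20)&0xfff = 0x3ab  ←

939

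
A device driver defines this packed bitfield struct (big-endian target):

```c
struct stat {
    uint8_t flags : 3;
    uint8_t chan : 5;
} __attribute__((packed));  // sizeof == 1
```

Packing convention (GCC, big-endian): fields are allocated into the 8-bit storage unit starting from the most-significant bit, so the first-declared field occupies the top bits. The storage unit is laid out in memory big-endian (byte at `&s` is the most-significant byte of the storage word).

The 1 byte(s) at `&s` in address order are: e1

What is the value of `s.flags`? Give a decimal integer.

[0]=0xe1 (big-endian) → word 0xe1
flags [5+:3] = (word>>5) & 0x7 = 7  ←
chan [0+:5] = (word>>0) & 0x1f = 1

7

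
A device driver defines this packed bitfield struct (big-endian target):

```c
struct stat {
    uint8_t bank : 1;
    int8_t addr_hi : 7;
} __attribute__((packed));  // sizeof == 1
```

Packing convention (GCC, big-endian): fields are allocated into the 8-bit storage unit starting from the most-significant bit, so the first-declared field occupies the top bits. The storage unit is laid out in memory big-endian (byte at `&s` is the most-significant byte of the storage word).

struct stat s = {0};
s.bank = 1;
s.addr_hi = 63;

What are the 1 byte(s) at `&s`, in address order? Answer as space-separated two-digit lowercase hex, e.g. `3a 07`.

bank (1b) val=1 bits=0x1 at bit 7: 0x80
addr_hi (7b) val=63 bits=0x3f at bit 0: 0xbf
word = 0xbf → big-endian bytes:
  [0]=0xbf

bf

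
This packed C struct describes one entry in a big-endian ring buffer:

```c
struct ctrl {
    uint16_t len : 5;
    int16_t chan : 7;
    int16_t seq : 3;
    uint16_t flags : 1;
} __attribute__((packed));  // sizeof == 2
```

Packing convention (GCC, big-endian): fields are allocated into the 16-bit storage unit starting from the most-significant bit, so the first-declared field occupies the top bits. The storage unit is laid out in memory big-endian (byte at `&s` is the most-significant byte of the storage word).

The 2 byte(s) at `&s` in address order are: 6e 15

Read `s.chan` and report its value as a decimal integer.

[0]=0x6e [1]=0x15 (big-endian) → word 0x6e15
len [11+:5] = (word>>11) & 0x1f = 13
chan [4+:7] = (word>>4) & 0x7f = 97  ←
seq [1+:3] = (word>>1) & 0x7 = 2
flags [0+:1] = (word>>0) & 0x1 = 1
chan signed 7b, MSB=1: 97 - 128 = -31

-31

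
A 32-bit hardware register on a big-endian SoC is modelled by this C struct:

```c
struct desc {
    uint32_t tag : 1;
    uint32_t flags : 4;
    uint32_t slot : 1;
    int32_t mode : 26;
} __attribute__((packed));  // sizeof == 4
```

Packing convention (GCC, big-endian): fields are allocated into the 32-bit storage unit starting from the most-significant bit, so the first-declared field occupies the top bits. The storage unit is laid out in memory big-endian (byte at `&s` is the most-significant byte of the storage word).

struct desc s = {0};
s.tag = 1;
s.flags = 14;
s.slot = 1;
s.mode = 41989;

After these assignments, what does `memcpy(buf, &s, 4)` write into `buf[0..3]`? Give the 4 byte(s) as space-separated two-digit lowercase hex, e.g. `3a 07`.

f4 00 a4 05

tag:1 = 1 → 0x1 << 31 → word 0x80000000
flags:4 = 14 → 0xe << 27 → word 0xf0000000
slot:1 = 1 → 0x1 << 26 → word 0xf4000000
mode:26 = 41989 → 0xa405 << 0 → word 0xf400a405
word = 0xf400a405 → big-endian bytes:
  [0]=0xf4  [1]=0x00  [2]=0xa4  [3]=0x05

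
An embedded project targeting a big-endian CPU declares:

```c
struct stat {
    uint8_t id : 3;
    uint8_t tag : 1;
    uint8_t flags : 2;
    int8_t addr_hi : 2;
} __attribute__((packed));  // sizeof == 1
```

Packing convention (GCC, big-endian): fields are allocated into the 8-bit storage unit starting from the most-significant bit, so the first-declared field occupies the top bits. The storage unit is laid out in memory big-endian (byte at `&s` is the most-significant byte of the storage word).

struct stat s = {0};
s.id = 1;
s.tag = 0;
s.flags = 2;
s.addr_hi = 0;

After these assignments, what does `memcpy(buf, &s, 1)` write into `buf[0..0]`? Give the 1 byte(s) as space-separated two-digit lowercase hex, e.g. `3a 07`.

id:3 = 1 → 0x1 << 5 → word 0x20
tag:1 = 0 → 0x0 << 4 → word 0x20
flags:2 = 2 → 0x2 << 2 → word 0x28
addr_hi:2 = 0 → 0x0 << 0 → word 0x28
word = 0x28 → big-endian bytes:
  [0]=0x28

28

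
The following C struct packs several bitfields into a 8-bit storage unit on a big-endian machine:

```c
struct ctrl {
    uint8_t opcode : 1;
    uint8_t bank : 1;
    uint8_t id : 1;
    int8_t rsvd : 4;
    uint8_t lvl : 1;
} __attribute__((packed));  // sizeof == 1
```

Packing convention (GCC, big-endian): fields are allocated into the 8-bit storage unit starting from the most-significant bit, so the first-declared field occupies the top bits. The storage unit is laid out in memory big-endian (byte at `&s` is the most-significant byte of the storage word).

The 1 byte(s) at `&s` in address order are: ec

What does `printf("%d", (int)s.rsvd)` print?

6

[0]=0xec (big-endian) → word 0xec
opcode:1 @ bit 7 → (0xec>>7)&0x1 = 0x1
bank:1 @ bit 6 → (0xec>>6)&0x1 = 0x1
id:1 @ bit 5 → (0xec>>5)&0x1 = 0x1
rsvd:4 @ bit 1 → (0xec>>1)&0xf = 0x6  ←
lvl:1 @ bit 0 → (0xec>>0)&0x1 = 0x0
rsvd signed 4b, MSB=0: value = 6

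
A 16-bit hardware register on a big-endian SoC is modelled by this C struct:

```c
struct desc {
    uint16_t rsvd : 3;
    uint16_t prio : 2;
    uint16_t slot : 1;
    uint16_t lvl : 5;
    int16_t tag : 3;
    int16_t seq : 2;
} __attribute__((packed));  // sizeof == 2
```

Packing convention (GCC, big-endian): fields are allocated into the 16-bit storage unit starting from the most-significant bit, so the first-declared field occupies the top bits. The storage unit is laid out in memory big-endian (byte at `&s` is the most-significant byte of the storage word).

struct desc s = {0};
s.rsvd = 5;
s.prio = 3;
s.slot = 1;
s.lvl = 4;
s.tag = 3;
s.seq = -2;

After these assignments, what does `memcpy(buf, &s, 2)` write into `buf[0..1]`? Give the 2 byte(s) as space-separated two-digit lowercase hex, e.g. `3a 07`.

bc 8e

rsvd:3 = 5 → 0x5 << 13 → word 0xa000
prio:2 = 3 → 0x3 << 11 → word 0xb800
slot:1 = 1 → 0x1 << 10 → word 0xbc00
lvl:5 = 4 → 0x4 << 5 → word 0xbc80
tag:3 = 3 → 0x3 << 2 → word 0xbc8c
seq:2 = -2 → 0x2 << 0 → word 0xbc8e
word = 0xbc8e → big-endian bytes:
  [0]=0xbc  [1]=0x8e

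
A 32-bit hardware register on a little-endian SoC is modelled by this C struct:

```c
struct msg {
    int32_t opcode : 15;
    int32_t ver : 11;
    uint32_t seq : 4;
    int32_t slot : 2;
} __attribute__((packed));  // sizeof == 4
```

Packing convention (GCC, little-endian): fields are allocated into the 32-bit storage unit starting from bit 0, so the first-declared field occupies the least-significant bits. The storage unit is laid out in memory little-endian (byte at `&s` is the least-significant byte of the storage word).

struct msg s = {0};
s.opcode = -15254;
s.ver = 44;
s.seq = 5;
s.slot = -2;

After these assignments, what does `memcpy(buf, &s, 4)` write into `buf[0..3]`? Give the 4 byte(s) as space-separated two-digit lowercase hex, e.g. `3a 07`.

opcode:15 = -15254 → 0x446a << 0 → word 0x0000446a
ver:11 = 44 → 0x2c << 15 → word 0x0016446a
seq:4 = 5 → 0x5 << 26 → word 0x1416446a
slot:2 = -2 → 0x2 << 30 → word 0x9416446a
word = 0x9416446a → little-endian bytes:
  [0]=0x6a  [1]=0x44  [2]=0x16  [3]=0x94

6a 44 16 94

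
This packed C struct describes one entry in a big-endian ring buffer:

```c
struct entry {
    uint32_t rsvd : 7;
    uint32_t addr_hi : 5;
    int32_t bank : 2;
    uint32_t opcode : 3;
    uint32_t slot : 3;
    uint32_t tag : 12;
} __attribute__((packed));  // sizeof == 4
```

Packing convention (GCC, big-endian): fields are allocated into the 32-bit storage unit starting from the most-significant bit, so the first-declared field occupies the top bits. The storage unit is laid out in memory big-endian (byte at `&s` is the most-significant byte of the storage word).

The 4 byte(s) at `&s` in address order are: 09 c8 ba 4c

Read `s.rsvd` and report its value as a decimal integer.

[0]=0x09 [1]=0xc8 [2]=0xba [3]=0x4c (big-endian) → word 0x09c8ba4c
rsvd [25+:7] = (word>>25) & 0x7f = 4  ←
addr_hi [20+:5] = (word>>20) & 0x1f = 28
bank [18+:2] = (word>>18) & 0x3 = 2
opcode [15+:3] = (word>>15) & 0x7 = 1
slot [12+:3] = (word>>12) & 0x7 = 3
tag [0+:12] = (word>>0) & 0xfff = 2636

4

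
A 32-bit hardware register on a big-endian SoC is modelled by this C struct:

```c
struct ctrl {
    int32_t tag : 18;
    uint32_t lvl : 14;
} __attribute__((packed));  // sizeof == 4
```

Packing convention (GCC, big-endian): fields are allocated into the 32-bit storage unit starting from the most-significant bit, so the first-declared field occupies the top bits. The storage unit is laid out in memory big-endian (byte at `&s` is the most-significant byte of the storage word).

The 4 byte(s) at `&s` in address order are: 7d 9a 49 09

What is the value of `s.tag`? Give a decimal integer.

[0]=0x7d [1]=0x9a [2]=0x49 [3]=0x09 (big-endian) → word 0x7d9a4909
tag:18 @ bit 14 → (0x7d9a4909>>14)&0x3ffff = 0x1f669  ←
lvl:14 @ bit 0 → (0x7d9a4909>>0)&0x3fff = 0x909
tag signed 18b, MSB=0: value = 128617

128617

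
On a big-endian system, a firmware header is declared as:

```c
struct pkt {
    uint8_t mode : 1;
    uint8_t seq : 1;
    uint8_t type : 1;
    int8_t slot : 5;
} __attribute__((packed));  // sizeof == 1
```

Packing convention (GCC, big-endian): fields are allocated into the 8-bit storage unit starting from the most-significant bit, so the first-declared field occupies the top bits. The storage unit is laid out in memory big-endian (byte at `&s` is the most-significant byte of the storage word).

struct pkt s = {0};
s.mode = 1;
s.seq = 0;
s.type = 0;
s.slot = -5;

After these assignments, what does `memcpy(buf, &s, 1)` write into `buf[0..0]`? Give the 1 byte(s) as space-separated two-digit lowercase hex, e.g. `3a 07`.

9b

[7+:1] mode=1 & 0x1 = 0x1; word=0x80
[6+:1] seq=0 & 0x1 = 0x0; word=0x80
[5+:1] type=0 & 0x1 = 0x0; word=0x80
[0+:5] slot=-5 & 0x1f = 0x1b; word=0x9b
word = 0x9b → big-endian bytes:
  [0]=0x9b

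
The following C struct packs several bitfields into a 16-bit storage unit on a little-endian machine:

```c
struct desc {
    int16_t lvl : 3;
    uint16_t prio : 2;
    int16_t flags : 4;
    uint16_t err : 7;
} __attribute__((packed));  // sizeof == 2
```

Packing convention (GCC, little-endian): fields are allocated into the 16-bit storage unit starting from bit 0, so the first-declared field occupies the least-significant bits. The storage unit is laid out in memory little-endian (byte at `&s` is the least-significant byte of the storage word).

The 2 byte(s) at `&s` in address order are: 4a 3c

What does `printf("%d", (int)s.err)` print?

[0]=0x4a [1]=0x3c (little-endian) → word 0x3c4a
lvl [0+:3] = (word>>0) & 0x7 = 2
prio [3+:2] = (word>>3) & 0x3 = 1
flags [5+:4] = (word>>5) & 0xf = 2
err [9+:7] = (word>>9) & 0x7f = 30  ←

30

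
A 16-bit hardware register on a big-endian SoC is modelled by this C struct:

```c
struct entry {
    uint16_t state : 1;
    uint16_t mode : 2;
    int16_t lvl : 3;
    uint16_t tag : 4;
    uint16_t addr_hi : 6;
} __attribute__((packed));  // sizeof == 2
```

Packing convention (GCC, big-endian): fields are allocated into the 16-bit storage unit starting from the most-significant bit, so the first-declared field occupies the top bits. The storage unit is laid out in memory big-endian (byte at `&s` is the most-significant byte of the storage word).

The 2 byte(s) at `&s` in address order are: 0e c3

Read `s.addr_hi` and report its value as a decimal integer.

3

[0]=0x0e [1]=0xc3 (big-endian) → word 0x0ec3
state [15+:1] = (word>>15) & 0x1 = 0
mode [13+:2] = (word>>13) & 0x3 = 0
lvl [10+:3] = (word>>10) & 0x7 = 3
tag [6+:4] = (word>>6) & 0xf = 11
addr_hi [0+:6] = (word>>0) & 0x3f = 3  ←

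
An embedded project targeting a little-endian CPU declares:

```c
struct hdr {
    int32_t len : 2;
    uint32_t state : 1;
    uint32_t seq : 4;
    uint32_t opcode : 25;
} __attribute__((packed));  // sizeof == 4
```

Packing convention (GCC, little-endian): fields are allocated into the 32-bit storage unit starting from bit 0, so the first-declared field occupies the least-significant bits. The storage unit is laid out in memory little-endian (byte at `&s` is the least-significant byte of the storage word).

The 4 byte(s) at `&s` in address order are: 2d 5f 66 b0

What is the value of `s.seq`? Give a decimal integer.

[0]=0x2d [1]=0x5f [2]=0x66 [3]=0xb0 (little-endian) → word 0xb0665f2d
len:2 @ bit 0 → (0xb0665f2d>>0)&0x3 = 0x1
state:1 @ bit 2 → (0xb0665f2d>>2)&0x1 = 0x1
seq:4 @ bit 3 → (0xb0665f2d>>3)&0xf = 0x5  ←
opcode:25 @ bit 7 → (0xb0665f2d>>7)&0x1ffffff = 0x160ccbe

5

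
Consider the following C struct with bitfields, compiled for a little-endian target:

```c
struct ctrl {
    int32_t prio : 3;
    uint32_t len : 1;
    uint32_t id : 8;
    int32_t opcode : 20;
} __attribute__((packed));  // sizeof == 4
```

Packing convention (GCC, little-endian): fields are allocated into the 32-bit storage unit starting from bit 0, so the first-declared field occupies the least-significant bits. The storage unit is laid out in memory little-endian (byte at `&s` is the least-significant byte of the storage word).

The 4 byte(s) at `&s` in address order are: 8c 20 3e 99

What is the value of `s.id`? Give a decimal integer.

[0]=0x8c [1]=0x20 [2]=0x3e [3]=0x99 (little-endian) → word 0x993e208c
prio:3 @ bit 0 → (0x993e208c>>0)&0x7 = 0x4
len:1 @ bit 3 → (0x993e208c>>3)&0x1 = 0x1
id:8 @ bit 4 → (0x993e208c>>4)&0xff = 0x8  ←
opcode:20 @ bit 12 → (0x993e208c>>12)&0xfffff = 0x993e2

8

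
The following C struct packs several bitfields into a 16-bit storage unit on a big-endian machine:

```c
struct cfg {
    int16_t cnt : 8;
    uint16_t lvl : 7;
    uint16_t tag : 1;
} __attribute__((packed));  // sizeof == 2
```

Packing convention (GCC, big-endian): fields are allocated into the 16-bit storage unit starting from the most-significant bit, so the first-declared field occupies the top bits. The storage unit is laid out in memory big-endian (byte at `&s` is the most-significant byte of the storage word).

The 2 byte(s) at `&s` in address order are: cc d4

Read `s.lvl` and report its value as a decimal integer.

[0]=0xcc [1]=0xd4 (big-endian) → word 0xccd4
cnt:8 @ bit 8 → (0xccd4>>8)&0xff = 0xcc
lvl:7 @ bit 1 → (0xccd4>>1)&0x7f = 0x6a  ←
tag:1 @ bit 0 → (0xccd4>>0)&0x1 = 0x0

106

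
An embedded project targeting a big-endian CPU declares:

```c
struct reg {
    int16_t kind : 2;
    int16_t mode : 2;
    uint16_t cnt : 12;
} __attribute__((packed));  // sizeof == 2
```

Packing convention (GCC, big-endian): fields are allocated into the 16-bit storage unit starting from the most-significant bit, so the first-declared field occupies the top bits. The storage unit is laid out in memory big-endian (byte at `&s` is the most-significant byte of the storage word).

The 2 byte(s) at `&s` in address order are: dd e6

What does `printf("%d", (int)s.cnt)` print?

3558

[0]=0xdd [1]=0xe6 (big-endian) → word 0xdde6
kind [14+:2] = (word>>14) & 0x3 = 3
mode [12+:2] = (word>>12) & 0x3 = 1
cnt [0+:12] = (word>>0) & 0xfff = 3558  ←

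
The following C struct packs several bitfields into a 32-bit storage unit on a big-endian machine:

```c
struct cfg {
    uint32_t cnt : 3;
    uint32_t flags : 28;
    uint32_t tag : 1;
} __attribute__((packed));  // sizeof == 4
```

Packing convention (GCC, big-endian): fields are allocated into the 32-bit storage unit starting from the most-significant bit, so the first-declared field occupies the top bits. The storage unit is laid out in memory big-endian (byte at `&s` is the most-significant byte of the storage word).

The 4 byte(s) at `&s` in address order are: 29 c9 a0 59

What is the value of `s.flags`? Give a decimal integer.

82104364

[0]=0x29 [1]=0xc9 [2]=0xa0 [3]=0x59 (big-endian) → word 0x29c9a059
cnt:3 @ bit 29 → (0x29c9a059>>29)&0x7 = 0x1
flags:28 @ bit 1 → (0x29c9a059>>1)&0xfffffff = 0x4e4d02c  ←
tag:1 @ bit 0 → (0x29c9a059>>0)&0x1 = 0x1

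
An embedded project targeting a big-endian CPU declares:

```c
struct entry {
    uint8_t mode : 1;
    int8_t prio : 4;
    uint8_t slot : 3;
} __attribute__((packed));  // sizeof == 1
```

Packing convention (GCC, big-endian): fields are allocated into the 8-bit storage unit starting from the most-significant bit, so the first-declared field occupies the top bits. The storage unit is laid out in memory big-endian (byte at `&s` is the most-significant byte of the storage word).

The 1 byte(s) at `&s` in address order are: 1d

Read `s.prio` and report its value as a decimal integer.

[0]=0x1d (big-endian) → word 0x1d
mode [7+:1] = (word>>7) & 0x1 = 0
prio [3+:4] = (word>>3) & 0xf = 3  ←
slot [0+:3] = (word>>0) & 0x7 = 5
prio signed 4b, MSB=0: value = 3

3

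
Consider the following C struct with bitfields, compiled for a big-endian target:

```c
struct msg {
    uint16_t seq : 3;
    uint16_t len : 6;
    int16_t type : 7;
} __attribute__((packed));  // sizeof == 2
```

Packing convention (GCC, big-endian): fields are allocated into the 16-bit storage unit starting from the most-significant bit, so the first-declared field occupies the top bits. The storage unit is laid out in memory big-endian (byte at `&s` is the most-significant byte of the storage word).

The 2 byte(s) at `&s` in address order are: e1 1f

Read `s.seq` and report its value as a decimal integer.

7

[0]=0xe1 [1]=0x1f (big-endian) → word 0xe11f
seq:3 @ bit 13 → (0xe11f>>13)&0x7 = 0x7  ←
len:6 @ bit 7 → (0xe11f>>7)&0x3f = 0x2
type:7 @ bit 0 → (0xe11f>>0)&0x7f = 0x1f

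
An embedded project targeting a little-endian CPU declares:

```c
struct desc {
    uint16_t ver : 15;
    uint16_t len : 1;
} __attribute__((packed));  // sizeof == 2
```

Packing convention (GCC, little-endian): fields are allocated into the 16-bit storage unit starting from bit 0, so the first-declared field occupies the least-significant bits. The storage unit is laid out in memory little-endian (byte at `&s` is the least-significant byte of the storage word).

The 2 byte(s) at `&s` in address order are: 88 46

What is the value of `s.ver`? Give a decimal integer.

[0]=0x88 [1]=0x46 (little-endian) → word 0x4688
ver [0+:15] = (word>>0) & 0x7fff = 18056  ←
len [15+:1] = (word>>15) & 0x1 = 0

18056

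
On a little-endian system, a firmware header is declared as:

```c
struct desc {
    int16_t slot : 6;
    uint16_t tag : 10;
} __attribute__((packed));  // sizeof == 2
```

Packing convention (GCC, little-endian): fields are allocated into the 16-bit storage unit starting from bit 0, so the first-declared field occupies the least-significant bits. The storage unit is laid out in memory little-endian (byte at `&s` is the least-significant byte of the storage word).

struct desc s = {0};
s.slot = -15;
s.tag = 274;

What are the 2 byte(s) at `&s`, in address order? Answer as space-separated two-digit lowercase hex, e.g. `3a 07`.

[0+:6] slot=-15 & 0x3f = 0x31; word=0x0031
[6+:10] tag=274 & 0x3ff = 0x112; word=0x44b1
word = 0x44b1 → little-endian bytes:
  [0]=0xb1  [1]=0x44

b1 44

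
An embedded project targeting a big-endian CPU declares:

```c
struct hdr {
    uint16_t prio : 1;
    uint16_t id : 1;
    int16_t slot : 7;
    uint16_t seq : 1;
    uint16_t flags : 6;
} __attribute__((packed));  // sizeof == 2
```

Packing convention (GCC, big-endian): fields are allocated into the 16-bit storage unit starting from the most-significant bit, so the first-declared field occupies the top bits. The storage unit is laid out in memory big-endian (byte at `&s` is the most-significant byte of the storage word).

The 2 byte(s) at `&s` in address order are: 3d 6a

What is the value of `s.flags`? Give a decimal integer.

42

[0]=0x3d [1]=0x6a (big-endian) → word 0x3d6a
prio:1 @ bit 15 → (0x3d6a>>15)&0x1 = 0x0
id:1 @ bit 14 → (0x3d6a>>14)&0x1 = 0x0
slot:7 @ bit 7 → (0x3d6a>>7)&0x7f = 0x7a
seq:1 @ bit 6 → (0x3d6a>>6)&0x1 = 0x1
flags:6 @ bit 0 → (0x3d6a>>0)&0x3f = 0x2a  ←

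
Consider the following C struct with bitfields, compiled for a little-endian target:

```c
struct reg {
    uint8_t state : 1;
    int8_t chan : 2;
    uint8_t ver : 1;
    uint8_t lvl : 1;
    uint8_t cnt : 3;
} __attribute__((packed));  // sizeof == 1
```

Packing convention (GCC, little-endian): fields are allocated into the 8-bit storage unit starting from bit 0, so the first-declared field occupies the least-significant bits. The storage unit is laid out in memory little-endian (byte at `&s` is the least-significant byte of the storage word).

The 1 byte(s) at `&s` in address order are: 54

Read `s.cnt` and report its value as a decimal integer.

2

[0]=0x54 (little-endian) → word 0x54
state [0+:1] = (word>>0) & 0x1 = 0
chan [1+:2] = (word>>1) & 0x3 = 2
ver [3+:1] = (word>>3) & 0x1 = 0
lvl [4+:1] = (word>>4) & 0x1 = 1
cnt [5+:3] = (word>>5) & 0x7 = 2  ←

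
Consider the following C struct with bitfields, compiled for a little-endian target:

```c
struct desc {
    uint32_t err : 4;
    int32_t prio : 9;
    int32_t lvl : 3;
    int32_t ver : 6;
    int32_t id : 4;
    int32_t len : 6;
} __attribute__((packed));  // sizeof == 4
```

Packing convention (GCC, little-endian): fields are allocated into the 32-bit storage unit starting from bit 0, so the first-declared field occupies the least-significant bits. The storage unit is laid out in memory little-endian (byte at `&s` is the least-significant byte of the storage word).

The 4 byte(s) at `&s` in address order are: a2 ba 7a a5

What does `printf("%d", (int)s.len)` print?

[0]=0xa2 [1]=0xba [2]=0x7a [3]=0xa5 (little-endian) → word 0xa57abaa2
err [0+:4] = (word>>0) & 0xf = 2
prio [4+:9] = (word>>4) & 0x1ff = 426
lvl [13+:3] = (word>>13) & 0x7 = 5
ver [16+:6] = (word>>16) & 0x3f = 58
id [22+:4] = (word>>22) & 0xf = 5
len [26+:6] = (word>>26) & 0x3f = 41  ←
len signed 6b, MSB=1: 41 - 64 = -23

-23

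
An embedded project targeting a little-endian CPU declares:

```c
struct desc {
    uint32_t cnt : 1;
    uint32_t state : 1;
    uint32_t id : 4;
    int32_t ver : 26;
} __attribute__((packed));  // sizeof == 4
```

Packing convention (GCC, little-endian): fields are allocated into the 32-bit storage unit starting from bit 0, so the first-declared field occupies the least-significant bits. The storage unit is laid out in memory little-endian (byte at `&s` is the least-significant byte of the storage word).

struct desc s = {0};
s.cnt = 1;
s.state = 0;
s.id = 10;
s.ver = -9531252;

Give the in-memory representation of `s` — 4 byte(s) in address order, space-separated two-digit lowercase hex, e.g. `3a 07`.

29 23 a4 db

cnt (1b) val=1 bits=0x1 at bit 0: 0x00000001
state (1b) val=0 bits=0x0 at bit 1: 0x00000001
id (4b) val=10 bits=0xa at bit 2: 0x00000029
ver (26b) val=-9531252 bits=0x36e908c at bit 6: 0xdba42329
word = 0xdba42329 → little-endian bytes:
  [0]=0x29  [1]=0x23  [2]=0xa4  [3]=0xdb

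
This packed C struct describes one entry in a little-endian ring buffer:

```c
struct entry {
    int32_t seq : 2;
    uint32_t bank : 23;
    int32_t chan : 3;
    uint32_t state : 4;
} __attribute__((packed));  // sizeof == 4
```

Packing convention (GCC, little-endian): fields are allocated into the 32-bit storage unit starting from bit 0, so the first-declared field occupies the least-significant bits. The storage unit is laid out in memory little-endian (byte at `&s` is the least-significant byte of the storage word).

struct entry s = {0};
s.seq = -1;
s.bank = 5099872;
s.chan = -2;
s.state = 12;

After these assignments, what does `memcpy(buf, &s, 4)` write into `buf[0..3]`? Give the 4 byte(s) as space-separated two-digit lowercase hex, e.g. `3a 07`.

83 45 37 cd

seq (2b) val=-1 bits=0x3 at bit 0: 0x00000003
bank (23b) val=5099872 bits=0x4dd160 at bit 2: 0x01374583
chan (3b) val=-2 bits=0x6 at bit 25: 0x0d374583
state (4b) val=12 bits=0xc at bit 28: 0xcd374583
word = 0xcd374583 → little-endian bytes:
  [0]=0x83  [1]=0x45  [2]=0x37  [3]=0xcd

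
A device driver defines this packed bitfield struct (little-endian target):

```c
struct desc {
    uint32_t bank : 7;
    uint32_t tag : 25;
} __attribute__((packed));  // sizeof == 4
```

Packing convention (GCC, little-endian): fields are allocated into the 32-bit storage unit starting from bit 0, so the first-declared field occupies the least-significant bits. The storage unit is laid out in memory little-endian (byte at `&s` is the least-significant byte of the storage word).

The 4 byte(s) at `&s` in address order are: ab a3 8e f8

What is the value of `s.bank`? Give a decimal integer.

[0]=0xab [1]=0xa3 [2]=0x8e [3]=0xf8 (little-endian) → word 0xf88ea3ab
bank [0+:7] = (word>>0) & 0x7f = 43  ←
tag [7+:25] = (word>>7) & 0x1ffffff = 32578887

43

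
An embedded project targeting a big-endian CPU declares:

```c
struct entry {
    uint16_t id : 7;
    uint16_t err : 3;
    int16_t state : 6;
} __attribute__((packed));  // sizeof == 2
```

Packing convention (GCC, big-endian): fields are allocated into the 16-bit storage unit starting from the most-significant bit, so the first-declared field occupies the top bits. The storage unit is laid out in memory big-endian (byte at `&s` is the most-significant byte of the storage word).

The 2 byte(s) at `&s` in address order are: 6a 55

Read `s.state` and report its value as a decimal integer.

21

[0]=0x6a [1]=0x55 (big-endian) → word 0x6a55
id:7 @ bit 9 → (0x6a55>>9)&0x7f = 0x35
err:3 @ bit 6 → (0x6a55>>6)&0x7 = 0x1
state:6 @ bit 0 → (0x6a55>>0)&0x3f = 0x15  ←
state signed 6b, MSB=0: value = 21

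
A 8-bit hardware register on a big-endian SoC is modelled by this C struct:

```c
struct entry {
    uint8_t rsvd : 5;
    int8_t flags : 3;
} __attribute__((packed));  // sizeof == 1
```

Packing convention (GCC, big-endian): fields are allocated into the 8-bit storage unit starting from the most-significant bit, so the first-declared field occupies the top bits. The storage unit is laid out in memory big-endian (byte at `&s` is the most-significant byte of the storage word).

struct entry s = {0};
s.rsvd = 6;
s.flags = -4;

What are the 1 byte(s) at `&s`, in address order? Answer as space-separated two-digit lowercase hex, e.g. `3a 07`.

rsvd (5b) val=6 bits=0x6 at bit 3: 0x30
flags (3b) val=-4 bits=0x4 at bit 0: 0x34
word = 0x34 → big-endian bytes:
  [0]=0x34

34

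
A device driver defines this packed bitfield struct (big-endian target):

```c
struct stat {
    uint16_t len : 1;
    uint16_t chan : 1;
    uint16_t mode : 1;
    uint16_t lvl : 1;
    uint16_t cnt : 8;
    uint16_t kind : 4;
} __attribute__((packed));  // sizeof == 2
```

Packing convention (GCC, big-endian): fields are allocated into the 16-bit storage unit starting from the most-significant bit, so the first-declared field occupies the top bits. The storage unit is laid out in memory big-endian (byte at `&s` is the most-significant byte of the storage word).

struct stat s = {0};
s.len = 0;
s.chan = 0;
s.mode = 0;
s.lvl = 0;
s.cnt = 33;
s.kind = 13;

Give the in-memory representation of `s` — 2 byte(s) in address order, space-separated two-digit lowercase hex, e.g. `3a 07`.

02 1d

len:1 = 0 → 0x0 << 15 → word 0x0000
chan:1 = 0 → 0x0 << 14 → word 0x0000
mode:1 = 0 → 0x0 << 13 → word 0x0000
lvl:1 = 0 → 0x0 << 12 → word 0x0000
cnt:8 = 33 → 0x21 << 4 → word 0x0210
kind:4 = 13 → 0xd << 0 → word 0x021d
word = 0x021d → big-endian bytes:
  [0]=0x02  [1]=0x1d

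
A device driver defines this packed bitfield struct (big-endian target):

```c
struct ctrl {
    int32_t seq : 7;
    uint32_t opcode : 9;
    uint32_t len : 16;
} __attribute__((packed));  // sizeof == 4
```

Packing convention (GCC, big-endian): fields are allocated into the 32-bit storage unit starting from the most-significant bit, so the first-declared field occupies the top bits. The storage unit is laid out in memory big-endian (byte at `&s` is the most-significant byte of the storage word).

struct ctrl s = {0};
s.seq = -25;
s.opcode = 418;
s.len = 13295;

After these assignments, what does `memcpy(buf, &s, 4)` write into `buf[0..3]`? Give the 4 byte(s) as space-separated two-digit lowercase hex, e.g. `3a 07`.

cf a2 33 ef

seq:7 = -25 → 0x67 << 25 → word 0xce000000
opcode:9 = 418 → 0x1a2 << 16 → word 0xcfa20000
len:16 = 13295 → 0x33ef << 0 → word 0xcfa233ef
word = 0xcfa233ef → big-endian bytes:
  [0]=0xcf  [1]=0xa2  [2]=0x33  [3]=0xef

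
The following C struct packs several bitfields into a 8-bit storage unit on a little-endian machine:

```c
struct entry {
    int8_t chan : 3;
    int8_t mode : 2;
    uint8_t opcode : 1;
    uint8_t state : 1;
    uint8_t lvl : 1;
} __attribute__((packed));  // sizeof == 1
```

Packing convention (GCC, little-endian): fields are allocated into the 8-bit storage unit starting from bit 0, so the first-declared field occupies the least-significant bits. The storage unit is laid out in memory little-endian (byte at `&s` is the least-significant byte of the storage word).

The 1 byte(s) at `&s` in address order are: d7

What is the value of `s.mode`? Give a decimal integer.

[0]=0xd7 (little-endian) → word 0xd7
chan:3 @ bit 0 → (0xd7>>0)&0x7 = 0x7
mode:2 @ bit 3 → (0xd7>>3)&0x3 = 0x2  ←
opcode:1 @ bit 5 → (0xd7>>5)&0x1 = 0x0
state:1 @ bit 6 → (0xd7>>6)&0x1 = 0x1
lvl:1 @ bit 7 → (0xd7>>7)&0x1 = 0x1
mode signed 2b, MSB=1: 2 - 4 = -2

-2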